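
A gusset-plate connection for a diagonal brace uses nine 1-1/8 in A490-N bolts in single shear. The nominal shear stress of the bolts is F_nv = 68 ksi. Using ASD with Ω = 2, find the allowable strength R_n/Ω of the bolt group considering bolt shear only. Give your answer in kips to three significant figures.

304 kips

A_b = π × 1.125² / 4 = 0.994 in².
R_n = F_nv · A_b · n · n_s = 68 × 0.994 × 9 × 1 = 608.3 kips.
Allowable strength R_n/Ω = 608.3 / 2 = 304 kips.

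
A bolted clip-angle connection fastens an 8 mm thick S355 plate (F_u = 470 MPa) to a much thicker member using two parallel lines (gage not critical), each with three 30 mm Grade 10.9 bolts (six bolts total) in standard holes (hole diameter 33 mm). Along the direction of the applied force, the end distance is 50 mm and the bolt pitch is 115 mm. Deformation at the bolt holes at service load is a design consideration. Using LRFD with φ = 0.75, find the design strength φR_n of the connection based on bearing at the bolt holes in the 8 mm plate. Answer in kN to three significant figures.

Per bolt r_n = 1.2 l_c t F_u ≤ 2.4 d t F_u; upper limit = 2.4 × 30 × 8 × 470 / 1000 = 270.7 kN.
Edge bolt: l_c = 50 − 33/2 = 33.5 mm → 1.2 × 33.5 × 8 × 470 / 1000 = 151.2 → r_n = 151.2 kN.
Interior bolts: l_c = 115 − 33 = 82 mm → 1.2 × 82 × 8 × 470 / 1000 = 370 → r_n = 270.7 kN.
R_n = 2 × 151.2 + 4 × 270.7 = 1385 kN.
Design strength φR_n = 0.75 × 1385 = 1040 kN.

1040 kN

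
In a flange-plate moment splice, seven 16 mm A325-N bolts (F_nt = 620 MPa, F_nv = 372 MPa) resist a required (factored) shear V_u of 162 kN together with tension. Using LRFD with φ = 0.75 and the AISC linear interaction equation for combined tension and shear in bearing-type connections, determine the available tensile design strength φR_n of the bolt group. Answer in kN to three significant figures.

A_b = π·16²/4 = 201.1 mm²; f_rv = 162 × 1000 / (7 × 201.1) = 115.1 MPa.
F'_nt = 1.3 F_nt − (F_nt / φF_nv) f_rv = 1.3·620 − (620/(0.75·372))·115.1 = 550.2 MPa, capped at F_nt → F'_nt = 550.2 MPa.
R_n = F'_nt · A_b · n = 550.2 × 201.1 × 7 / 1000 = 774.4 kN.
Design strength φR_n = 0.75 × 774.4 = 581 kN.

581 kN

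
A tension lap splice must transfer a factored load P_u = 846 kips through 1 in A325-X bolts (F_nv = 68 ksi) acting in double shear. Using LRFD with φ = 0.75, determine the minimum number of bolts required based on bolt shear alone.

11 bolts

A_b = π·1²/4 = 0.7854 in².
Per-bolt design strength φR_n = 0.75 × 68 × 0.7854 × 2 = 80.11 kips.
n ≥ 846 / 80.11 = 10.56 → use 11 bolts.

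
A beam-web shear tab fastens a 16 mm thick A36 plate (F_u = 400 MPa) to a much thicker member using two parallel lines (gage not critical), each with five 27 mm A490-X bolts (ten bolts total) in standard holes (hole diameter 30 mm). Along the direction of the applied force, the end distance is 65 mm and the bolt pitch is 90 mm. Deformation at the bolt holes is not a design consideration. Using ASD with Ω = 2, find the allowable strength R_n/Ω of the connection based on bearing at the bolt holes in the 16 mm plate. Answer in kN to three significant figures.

Per bolt r_n = 1.5 l_c t F_u ≤ 3.0 d t F_u; upper limit = 3.0 × 27 × 16 × 400 / 1000 = 518.4 kN.
Edge bolt: l_c = 65 − 30/2 = 50 mm → 1.5 × 50 × 16 × 400 / 1000 = 480 → r_n = 480 kN.
Interior bolts: l_c = 90 − 30 = 60 mm → 1.5 × 60 × 16 × 400 / 1000 = 576 → r_n = 518.4 kN.
R_n = 2 × 480 + 8 × 518.4 = 5107 kN.
Allowable strength R_n/Ω = 5107 / 2 = 2550 kN.

2550 kN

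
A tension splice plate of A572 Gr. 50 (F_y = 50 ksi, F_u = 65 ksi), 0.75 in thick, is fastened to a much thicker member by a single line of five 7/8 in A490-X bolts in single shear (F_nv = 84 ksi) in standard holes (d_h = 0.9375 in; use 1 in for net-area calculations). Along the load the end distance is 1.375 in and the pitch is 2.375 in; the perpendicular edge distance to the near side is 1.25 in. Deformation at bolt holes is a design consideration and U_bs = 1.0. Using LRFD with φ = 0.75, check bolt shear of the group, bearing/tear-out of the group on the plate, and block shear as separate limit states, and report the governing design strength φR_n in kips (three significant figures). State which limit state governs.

Bolt shear: A_b = π·0.875²/4 = 0.6013 in²; R_n = 84 × 0.6013 × 5 × 1 = 252.6 kips → 0.75 × 252.6 = 189 kips.
Bearing: edge l_c = 0.9062, r_n = 53.02 kips; interior l_c = 1.438, r_n = 84.09 kips; R_n = 53.02 + 4·84.09 = 389.4 kips → 292 kips.
Block shear: A_gv = 8.156, A_nv = 4.781, A_nt = 0.5625 in²; R_n = min(0.6F_uA_nv, 0.6F_yA_gv) + U_bs·F_u·A_nt = 223 kips → 167 kips.
Block shear governs: 167 kips.

167 kips (block shear governs)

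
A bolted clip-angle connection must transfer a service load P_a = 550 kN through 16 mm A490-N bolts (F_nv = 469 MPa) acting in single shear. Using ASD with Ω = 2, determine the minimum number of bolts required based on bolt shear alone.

12 bolts

A_b = π·16²/4 = 201.1 mm².
Per-bolt allowable strength R_n/Ω = 469 × 201.1 × 1 / 1000 / 2 = 47.15 kN.
n ≥ 550 / 47.15 = 11.67 → use 12 bolts.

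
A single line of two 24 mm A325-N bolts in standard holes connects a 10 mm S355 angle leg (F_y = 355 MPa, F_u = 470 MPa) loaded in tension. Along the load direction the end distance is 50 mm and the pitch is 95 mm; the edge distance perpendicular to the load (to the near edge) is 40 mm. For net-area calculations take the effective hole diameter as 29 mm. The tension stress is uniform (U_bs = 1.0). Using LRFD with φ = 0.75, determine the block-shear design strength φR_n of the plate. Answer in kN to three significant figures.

305 kN

Shear plane L_v = 50 + 1·95 = 145 mm; A_gv = 145 × 10 = 1450 mm².
A_nv = (145 − 1.5·29) × 10 = 1015 mm².
A_nt = (40 − 0.5·29) × 10 = 255 mm².
0.6 F_u A_nv = 286.2 kN; 0.6 F_y A_gv = 308.9 kN → shear rupture governs the shear term.
R_n = 286.2 + 1.0 × 470 × 255 / 1000 = 406.1 kN.
Design strength φR_n = 0.75 × 406.1 = 305 kN.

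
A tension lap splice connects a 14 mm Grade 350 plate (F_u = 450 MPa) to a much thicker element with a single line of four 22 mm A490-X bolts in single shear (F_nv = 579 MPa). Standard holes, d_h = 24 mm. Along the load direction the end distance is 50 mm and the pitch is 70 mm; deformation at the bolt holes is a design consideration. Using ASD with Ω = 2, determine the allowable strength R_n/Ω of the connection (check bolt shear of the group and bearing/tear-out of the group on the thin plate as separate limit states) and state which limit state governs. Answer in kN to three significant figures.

Bolt shear: A_b = π·22²/4 = 380.1 mm²; R_n = 579 × 380.1 × 4 × 1 / 1000 = 880.4 kN → 880.4 / 2 = 440 kN.
Bearing (1.2 l_c t F_u ≤ 2.4 d t F_u): upper limit = 2.4·22·14·450 / 1000 = 332.6 kN.
  Edge l_c = 50 − 24/2 = 38 → r_n = 287.3 kN; interior l_c = 70 − 24 = 46 → r_n = 332.6 kN.
  R_n,bearing = 1·287.3 + 3·332.6 = 1285 kN → 1285 / 2 = 643 kN.
Bolt shear governs: 440 kN.

440 kN (bolt shear governs)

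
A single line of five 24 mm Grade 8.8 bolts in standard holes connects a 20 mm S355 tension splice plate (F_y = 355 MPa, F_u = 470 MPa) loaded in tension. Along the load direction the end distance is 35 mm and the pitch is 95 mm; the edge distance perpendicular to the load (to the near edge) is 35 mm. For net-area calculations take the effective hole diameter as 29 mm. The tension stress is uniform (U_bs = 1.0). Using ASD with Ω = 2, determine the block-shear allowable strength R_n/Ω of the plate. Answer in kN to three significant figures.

Shear plane L_v = 35 + 4·95 = 415 mm; A_gv = 415 × 20 = 8300 mm².
A_nv = (415 − 4.5·29) × 20 = 5690 mm².
A_nt = (35 − 0.5·29) × 20 = 410 mm².
0.6 F_u A_nv = 1605 kN; 0.6 F_y A_gv = 1768 kN → shear rupture governs the shear term.
R_n = 1605 + 1.0 × 470 × 410 / 1000 = 1797 kN.
Allowable strength R_n/Ω = 1797 / 2 = 899 kN.

899 kN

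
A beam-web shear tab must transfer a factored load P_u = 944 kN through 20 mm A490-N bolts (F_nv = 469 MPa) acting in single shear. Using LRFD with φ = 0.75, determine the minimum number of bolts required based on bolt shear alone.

A_b = π·20²/4 = 314.2 mm².
Per-bolt design strength φR_n = 0.75 × 469 × 314.2 × 1 / 1000 = 110.5 kN.
n ≥ 944 / 110.5 = 8.543 → use 9 bolts.

9 bolts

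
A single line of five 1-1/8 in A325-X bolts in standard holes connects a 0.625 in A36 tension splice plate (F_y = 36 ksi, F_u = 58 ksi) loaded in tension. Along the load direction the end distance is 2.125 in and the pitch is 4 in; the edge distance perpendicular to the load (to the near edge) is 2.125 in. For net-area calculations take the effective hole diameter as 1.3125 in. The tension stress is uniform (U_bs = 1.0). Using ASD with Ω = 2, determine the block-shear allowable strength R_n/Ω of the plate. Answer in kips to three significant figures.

Shear plane L_v = 2.125 + 4·4 = 18.12 in; A_gv = 18.12 × 0.625 = 11.33 in².
A_nv = (18.12 − 4.5·1.3125) × 0.625 = 7.637 in².
A_nt = (2.125 − 0.5·1.3125) × 0.625 = 0.918 in².
0.6 F_u A_nv = 265.8 kips; 0.6 F_y A_gv = 244.7 kips → shear yielding governs the shear term.
R_n = 244.7 + 1.0 × 58 × 0.918 = 297.9 kips.
Allowable strength R_n/Ω = 297.9 / 2 = 149 kips.

149 kips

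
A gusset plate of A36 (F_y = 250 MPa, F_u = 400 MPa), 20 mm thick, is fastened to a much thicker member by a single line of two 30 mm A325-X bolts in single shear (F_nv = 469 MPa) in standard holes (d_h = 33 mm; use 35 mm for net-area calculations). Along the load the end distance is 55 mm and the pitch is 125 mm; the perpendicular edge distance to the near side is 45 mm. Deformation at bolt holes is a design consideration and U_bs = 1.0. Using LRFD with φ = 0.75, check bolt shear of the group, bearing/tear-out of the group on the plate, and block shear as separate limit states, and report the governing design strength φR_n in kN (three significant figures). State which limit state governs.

497 kN (bolt shear governs)

Bolt shear: A_b = π·30²/4 = 706.9 mm²; R_n = 469 × 706.9 × 2 × 1 / 1000 = 663 kN → 0.75 × 663 = 497 kN.
Bearing: edge l_c = 38.5, r_n = 369.6 kN; interior l_c = 92, r_n = 576 kN; R_n = 369.6 + 1·576 = 945.6 kN → 709 kN.
Block shear: A_gv = 3600, A_nv = 2550, A_nt = 550 mm²; R_n = min(0.6F_uA_nv, 0.6F_yA_gv) + U_bs·F_u·A_nt = 760 kN → 570 kN.
Bolt shear governs: 497 kN.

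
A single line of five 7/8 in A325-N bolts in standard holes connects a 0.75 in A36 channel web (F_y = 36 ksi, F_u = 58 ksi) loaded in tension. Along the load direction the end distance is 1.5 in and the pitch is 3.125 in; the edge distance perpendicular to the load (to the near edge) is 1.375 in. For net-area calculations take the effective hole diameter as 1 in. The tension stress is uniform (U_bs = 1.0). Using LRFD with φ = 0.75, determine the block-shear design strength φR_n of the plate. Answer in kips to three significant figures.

199 kips

Shear plane L_v = 1.5 + 4·3.125 = 14 in; A_gv = 14 × 0.75 = 10.5 in².
A_nv = (14 − 4.5·1) × 0.75 = 7.125 in².
A_nt = (1.375 − 0.5·1) × 0.75 = 0.6562 in².
0.6 F_u A_nv = 247.9 kips; 0.6 F_y A_gv = 226.8 kips → shear yielding governs the shear term.
R_n = 226.8 + 1.0 × 58 × 0.6562 = 264.9 kips.
Design strength φR_n = 0.75 × 264.9 = 199 kips.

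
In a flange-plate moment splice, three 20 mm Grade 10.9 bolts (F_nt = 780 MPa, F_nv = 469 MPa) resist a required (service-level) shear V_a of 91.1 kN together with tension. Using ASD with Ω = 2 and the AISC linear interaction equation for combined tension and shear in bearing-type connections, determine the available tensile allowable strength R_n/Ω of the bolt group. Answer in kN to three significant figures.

A_b = π·20²/4 = 314.2 mm²; f_rv = 91.1 × 1000 / (3 × 314.2) = 96.66 MPa.
F'_nt = 1.3 F_nt − (Ω F_nt / F_nv) f_rv = 1.3·780 − (2·780/469)·96.66 = 692.5 MPa, capped at F_nt → F'_nt = 692.5 MPa.
R_n = F'_nt · A_b · n = 692.5 × 314.2 × 3 / 1000 = 652.7 kN.
Allowable strength R_n/Ω = 652.7 / 2 = 326 kN.

326 kN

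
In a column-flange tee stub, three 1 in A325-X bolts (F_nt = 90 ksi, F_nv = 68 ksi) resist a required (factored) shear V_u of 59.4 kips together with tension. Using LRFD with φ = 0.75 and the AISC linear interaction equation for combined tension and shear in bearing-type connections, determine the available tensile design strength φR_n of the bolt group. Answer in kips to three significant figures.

A_b = π·1²/4 = 0.7854 in²; f_rv = 59.4 / (3 × 0.7854) = 25.21 ksi.
F'_nt = 1.3 F_nt − (F_nt / φF_nv) f_rv = 1.3·90 − (90/(0.75·68))·25.21 = 72.51 ksi, capped at F_nt → F'_nt = 72.51 ksi.
R_n = F'_nt · A_b · n = 72.51 × 0.7854 × 3 = 170.9 kips.
Design strength φR_n = 0.75 × 170.9 = 128 kips.

128 kips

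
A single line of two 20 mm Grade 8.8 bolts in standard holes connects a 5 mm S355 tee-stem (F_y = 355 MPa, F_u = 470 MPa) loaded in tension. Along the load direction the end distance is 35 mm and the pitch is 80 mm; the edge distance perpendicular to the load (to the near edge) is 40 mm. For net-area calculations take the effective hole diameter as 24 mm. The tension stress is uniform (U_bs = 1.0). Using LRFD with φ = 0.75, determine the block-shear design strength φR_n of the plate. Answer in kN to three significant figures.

Shear plane L_v = 35 + 1·80 = 115 mm; A_gv = 115 × 5 = 575 mm².
A_nv = (115 − 1.5·24) × 5 = 395 mm².
A_nt = (40 − 0.5·24) × 5 = 140 mm².
0.6 F_u A_nv = 111.4 kN; 0.6 F_y A_gv = 122.5 kN → shear rupture governs the shear term.
R_n = 111.4 + 1.0 × 470 × 140 / 1000 = 177.2 kN.
Design strength φR_n = 0.75 × 177.2 = 133 kN.

133 kN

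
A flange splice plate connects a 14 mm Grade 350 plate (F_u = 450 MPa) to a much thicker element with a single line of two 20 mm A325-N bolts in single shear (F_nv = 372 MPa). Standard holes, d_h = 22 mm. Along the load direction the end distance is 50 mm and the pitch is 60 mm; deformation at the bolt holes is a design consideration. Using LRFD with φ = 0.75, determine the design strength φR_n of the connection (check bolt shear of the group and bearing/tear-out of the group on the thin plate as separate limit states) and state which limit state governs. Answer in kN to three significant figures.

Bolt shear: A_b = π·20²/4 = 314.2 mm²; R_n = 372 × 314.2 × 2 × 1 / 1000 = 233.7 kN → 0.75 × 233.7 = 175 kN.
Bearing (1.2 l_c t F_u ≤ 2.4 d t F_u): upper limit = 2.4·20·14·450 / 1000 = 302.4 kN.
  Edge l_c = 50 − 22/2 = 39 → r_n = 294.8 kN; interior l_c = 60 − 22 = 38 → r_n = 287.3 kN.
  R_n,bearing = 1·294.8 + 1·287.3 = 582.1 kN → 0.75 × 582.1 = 437 kN.
Bolt shear governs: 175 kN.

175 kN (bolt shear governs)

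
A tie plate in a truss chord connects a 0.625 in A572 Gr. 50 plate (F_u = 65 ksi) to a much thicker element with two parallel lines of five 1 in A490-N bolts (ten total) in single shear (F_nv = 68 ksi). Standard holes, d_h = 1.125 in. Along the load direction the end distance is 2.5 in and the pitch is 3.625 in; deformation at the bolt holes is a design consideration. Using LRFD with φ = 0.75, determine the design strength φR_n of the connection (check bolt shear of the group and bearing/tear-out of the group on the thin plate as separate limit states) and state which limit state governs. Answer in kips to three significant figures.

401 kips (bolt shear governs)

Bolt shear: A_b = π·1²/4 = 0.7854 in²; R_n = 68 × 0.7854 × 10 × 1 = 534.1 kips → 0.75 × 534.1 = 401 kips.
Bearing (1.2 l_c t F_u ≤ 2.4 d t F_u): upper limit = 2.4·1·0.625·65 = 97.5 kips.
  Edge l_c = 2.5 − 1.125/2 = 1.938 → r_n = 94.45 kips; interior l_c = 3.625 − 1.125 = 2.5 → r_n = 97.5 kips.
  R_n,bearing = 2·94.45 + 8·97.5 = 968.9 kips → 0.75 × 968.9 = 727 kips.
Bolt shear governs: 401 kips.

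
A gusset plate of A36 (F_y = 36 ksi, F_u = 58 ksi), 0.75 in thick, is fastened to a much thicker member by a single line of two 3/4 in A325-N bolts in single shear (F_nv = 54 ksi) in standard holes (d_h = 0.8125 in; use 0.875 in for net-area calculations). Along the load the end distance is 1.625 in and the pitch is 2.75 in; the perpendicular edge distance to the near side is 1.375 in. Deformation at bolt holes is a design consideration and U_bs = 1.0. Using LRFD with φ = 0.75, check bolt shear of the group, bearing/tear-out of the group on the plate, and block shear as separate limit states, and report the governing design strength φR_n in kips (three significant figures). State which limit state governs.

Bolt shear: A_b = π·0.75²/4 = 0.4418 in²; R_n = 54 × 0.4418 × 2 × 1 = 47.71 kips → 0.75 × 47.71 = 35.8 kips.
Bearing: edge l_c = 1.219, r_n = 63.62 kips; interior l_c = 1.938, r_n = 78.3 kips; R_n = 63.62 + 1·78.3 = 141.9 kips → 106 kips.
Block shear: A_gv = 3.281, A_nv = 2.297, A_nt = 0.7031 in²; R_n = min(0.6F_uA_nv, 0.6F_yA_gv) + U_bs·F_u·A_nt = 111.7 kips → 83.7 kips.
Bolt shear governs: 35.8 kips.

35.8 kips (bolt shear governs)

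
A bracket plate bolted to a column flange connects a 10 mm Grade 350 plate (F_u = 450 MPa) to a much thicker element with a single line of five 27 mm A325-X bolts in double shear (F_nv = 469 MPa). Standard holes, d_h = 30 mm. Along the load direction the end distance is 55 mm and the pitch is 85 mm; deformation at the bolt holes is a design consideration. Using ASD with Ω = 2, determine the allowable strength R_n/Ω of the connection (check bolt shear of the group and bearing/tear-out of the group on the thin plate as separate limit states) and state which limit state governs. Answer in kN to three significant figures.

691 kN (bearing governs)

Bolt shear: A_b = π·27²/4 = 572.6 mm²; R_n = 469 × 572.6 × 5 × 2 / 1000 = 2685 kN → 2685 / 2 = 1340 kN.
Bearing (1.2 l_c t F_u ≤ 2.4 d t F_u): upper limit = 2.4·27·10·450 / 1000 = 291.6 kN.
  Edge l_c = 55 − 30/2 = 40 → r_n = 216 kN; interior l_c = 85 − 30 = 55 → r_n = 291.6 kN.
  R_n,bearing = 1·216 + 4·291.6 = 1382 kN → 1382 / 2 = 691 kN.
Bearing governs: 691 kN.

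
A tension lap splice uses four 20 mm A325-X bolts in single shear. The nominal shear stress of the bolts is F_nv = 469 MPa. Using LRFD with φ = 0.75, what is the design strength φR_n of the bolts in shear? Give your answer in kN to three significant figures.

A_b = π × 20² / 4 = 314.2 mm².
R_n = F_nv · A_b · n · n_s = 469 × 314.2 × 4 × 1 / 1000 = 589.4 kN.
Design strength φR_n = 0.75 × 589.4 = 442 kN.

442 kN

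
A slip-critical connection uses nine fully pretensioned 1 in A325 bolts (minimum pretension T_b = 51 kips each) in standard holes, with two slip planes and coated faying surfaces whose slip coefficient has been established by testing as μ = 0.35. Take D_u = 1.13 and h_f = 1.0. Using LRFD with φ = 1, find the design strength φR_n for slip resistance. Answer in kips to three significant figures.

R_n = μ · D_u · h_f · T_b · n_s · n_b = 0.35 × 1.13 × 1.0 × 51 × 2 × 9 = 363.1 kips.
Design strength φR_n = 1 × 363.1 = 363 kips.

363 kips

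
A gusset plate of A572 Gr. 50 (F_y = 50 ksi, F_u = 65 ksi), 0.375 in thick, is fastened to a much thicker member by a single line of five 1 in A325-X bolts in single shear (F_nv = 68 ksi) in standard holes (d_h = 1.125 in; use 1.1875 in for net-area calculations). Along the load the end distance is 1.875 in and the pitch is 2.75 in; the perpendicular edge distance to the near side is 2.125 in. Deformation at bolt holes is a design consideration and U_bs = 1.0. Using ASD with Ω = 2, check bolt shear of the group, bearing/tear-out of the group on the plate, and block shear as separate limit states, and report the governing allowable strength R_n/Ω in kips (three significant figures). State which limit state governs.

73.7 kips (block shear governs)

Bolt shear: A_b = π·1²/4 = 0.7854 in²; R_n = 68 × 0.7854 × 5 × 1 = 267 kips → 267 / 2 = 134 kips.
Bearing: edge l_c = 1.312, r_n = 38.39 kips; interior l_c = 1.625, r_n = 47.53 kips; R_n = 38.39 + 4·47.53 = 228.5 kips → 114 kips.
Block shear: A_gv = 4.828, A_nv = 2.824, A_nt = 0.5742 in²; R_n = min(0.6F_uA_nv, 0.6F_yA_gv) + U_bs·F_u·A_nt = 147.5 kips → 73.7 kips.
Block shear governs: 73.7 kips.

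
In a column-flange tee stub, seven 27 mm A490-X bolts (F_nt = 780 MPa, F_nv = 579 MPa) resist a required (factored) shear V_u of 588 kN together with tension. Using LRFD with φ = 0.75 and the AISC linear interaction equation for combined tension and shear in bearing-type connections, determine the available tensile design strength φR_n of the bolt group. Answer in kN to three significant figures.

A_b = π·27²/4 = 572.6 mm²; f_rv = 588 × 1000 / (7 × 572.6) = 146.7 MPa.
F'_nt = 1.3 F_nt − (F_nt / φF_nv) f_rv = 1.3·780 − (780/(0.75·579))·146.7 = 750.5 MPa, capped at F_nt → F'_nt = 750.5 MPa.
R_n = F'_nt · A_b · n = 750.5 × 572.6 × 7 / 1000 = 3008 kN.
Design strength φR_n = 0.75 × 3008 = 2260 kN.

2260 kN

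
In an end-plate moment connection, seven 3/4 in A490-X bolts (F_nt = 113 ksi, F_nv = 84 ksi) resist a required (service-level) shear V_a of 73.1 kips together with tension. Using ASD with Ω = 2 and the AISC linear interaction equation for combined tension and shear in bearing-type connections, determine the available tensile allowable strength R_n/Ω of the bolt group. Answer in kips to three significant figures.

129 kips

A_b = π·0.75²/4 = 0.4418 in²; f_rv = 73.1 / (7 × 0.4418) = 23.64 ksi.
F'_nt = 1.3 F_nt − (Ω F_nt / F_nv) f_rv = 1.3·113 − (2·113/84)·23.64 = 83.3 ksi, capped at F_nt → F'_nt = 83.3 ksi.
R_n = F'_nt · A_b · n = 83.3 × 0.4418 × 7 = 257.6 kips.
Allowable strength R_n/Ω = 257.6 / 2 = 129 kips.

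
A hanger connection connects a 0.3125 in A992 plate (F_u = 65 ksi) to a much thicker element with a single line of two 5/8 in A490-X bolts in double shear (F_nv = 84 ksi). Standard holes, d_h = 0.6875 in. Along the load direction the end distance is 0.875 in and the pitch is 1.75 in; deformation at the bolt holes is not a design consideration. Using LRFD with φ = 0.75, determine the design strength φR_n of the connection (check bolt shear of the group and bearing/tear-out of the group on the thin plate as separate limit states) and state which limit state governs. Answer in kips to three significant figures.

36.4 kips (bearing governs)

Bolt shear: A_b = π·0.625²/4 = 0.3068 in²; R_n = 84 × 0.3068 × 2 × 2 = 103.1 kips → 0.75 × 103.1 = 77.3 kips.
Bearing (1.5 l_c t F_u ≤ 3.0 d t F_u): upper limit = 3.0·0.625·0.3125·65 = 38.09 kips.
  Edge l_c = 0.875 − 0.6875/2 = 0.5312 → r_n = 16.19 kips; interior l_c = 1.75 − 0.6875 = 1.062 → r_n = 32.37 kips.
  R_n,bearing = 1·16.19 + 1·32.37 = 48.56 kips → 0.75 × 48.56 = 36.4 kips.
Bearing governs: 36.4 kips.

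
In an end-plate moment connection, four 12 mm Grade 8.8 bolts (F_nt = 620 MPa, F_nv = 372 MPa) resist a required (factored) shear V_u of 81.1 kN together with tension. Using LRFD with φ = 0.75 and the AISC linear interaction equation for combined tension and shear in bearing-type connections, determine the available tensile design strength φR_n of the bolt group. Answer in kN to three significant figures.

138 kN

A_b = π·12²/4 = 113.1 mm²; f_rv = 81.1 × 1000 / (4 × 113.1) = 179.3 MPa.
F'_nt = 1.3 F_nt − (F_nt / φF_nv) f_rv = 1.3·620 − (620/(0.75·372))·179.3 = 407.6 MPa, capped at F_nt → F'_nt = 407.6 MPa.
R_n = F'_nt · A_b · n = 407.6 × 113.1 × 4 / 1000 = 184.4 kN.
Design strength φR_n = 0.75 × 184.4 = 138 kN.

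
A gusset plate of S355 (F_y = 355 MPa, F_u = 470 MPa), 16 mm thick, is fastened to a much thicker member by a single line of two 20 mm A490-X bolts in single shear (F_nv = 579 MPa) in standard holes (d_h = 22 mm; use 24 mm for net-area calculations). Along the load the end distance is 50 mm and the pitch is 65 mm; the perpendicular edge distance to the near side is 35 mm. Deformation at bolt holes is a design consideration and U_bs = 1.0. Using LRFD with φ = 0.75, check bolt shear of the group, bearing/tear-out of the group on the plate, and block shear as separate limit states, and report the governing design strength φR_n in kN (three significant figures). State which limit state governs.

273 kN (bolt shear governs)

Bolt shear: A_b = π·20²/4 = 314.2 mm²; R_n = 579 × 314.2 × 2 × 1 / 1000 = 363.8 kN → 0.75 × 363.8 = 273 kN.
Bearing: edge l_c = 39, r_n = 351.9 kN; interior l_c = 43, r_n = 361 kN; R_n = 351.9 + 1·361 = 712.9 kN → 535 kN.
Block shear: A_gv = 1840, A_nv = 1264, A_nt = 368 mm²; R_n = min(0.6F_uA_nv, 0.6F_yA_gv) + U_bs·F_u·A_nt = 529.4 kN → 397 kN.
Bolt shear governs: 273 kN.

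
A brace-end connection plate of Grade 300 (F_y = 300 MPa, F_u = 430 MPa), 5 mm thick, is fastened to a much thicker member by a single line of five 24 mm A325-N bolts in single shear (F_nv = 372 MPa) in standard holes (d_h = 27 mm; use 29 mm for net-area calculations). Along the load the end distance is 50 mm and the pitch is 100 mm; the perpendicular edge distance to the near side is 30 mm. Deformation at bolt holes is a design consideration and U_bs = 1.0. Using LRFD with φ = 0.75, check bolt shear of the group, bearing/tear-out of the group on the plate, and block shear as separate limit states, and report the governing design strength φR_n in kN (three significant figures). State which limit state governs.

329 kN (block shear governs)

Bolt shear: A_b = π·24²/4 = 452.4 mm²; R_n = 372 × 452.4 × 5 × 1 / 1000 = 841.4 kN → 0.75 × 841.4 = 631 kN.
Bearing: edge l_c = 36.5, r_n = 94.17 kN; interior l_c = 73, r_n = 123.8 kN; R_n = 94.17 + 4·123.8 = 589.5 kN → 442 kN.
Block shear: A_gv = 2250, A_nv = 1598, A_nt = 77.5 mm²; R_n = min(0.6F_uA_nv, 0.6F_yA_gv) + U_bs·F_u·A_nt = 438.3 kN → 329 kN.
Block shear governs: 329 kN.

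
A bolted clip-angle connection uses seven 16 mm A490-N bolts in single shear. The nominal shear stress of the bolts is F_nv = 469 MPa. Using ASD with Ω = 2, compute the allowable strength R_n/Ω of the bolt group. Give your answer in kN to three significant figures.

330 kN

A_b = π × 16² / 4 = 201.1 mm².
R_n = F_nv · A_b · n · n_s = 469 × 201.1 × 7 × 1 / 1000 = 660.1 kN.
Allowable strength R_n/Ω = 660.1 / 2 = 330 kN.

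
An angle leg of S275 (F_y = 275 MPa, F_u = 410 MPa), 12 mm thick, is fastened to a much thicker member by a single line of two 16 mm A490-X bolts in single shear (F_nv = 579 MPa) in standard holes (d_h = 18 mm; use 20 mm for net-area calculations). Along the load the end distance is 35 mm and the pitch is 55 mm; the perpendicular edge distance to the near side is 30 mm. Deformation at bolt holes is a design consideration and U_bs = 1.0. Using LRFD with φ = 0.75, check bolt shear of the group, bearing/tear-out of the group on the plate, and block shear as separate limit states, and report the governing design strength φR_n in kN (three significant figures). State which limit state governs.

175 kN (bolt shear governs)

Bolt shear: A_b = π·16²/4 = 201.1 mm²; R_n = 579 × 201.1 × 2 × 1 / 1000 = 232.8 kN → 0.75 × 232.8 = 175 kN.
Bearing: edge l_c = 26, r_n = 153.5 kN; interior l_c = 37, r_n = 188.9 kN; R_n = 153.5 + 1·188.9 = 342.4 kN → 257 kN.
Block shear: A_gv = 1080, A_nv = 720, A_nt = 240 mm²; R_n = min(0.6F_uA_nv, 0.6F_yA_gv) + U_bs·F_u·A_nt = 275.5 kN → 207 kN.
Bolt shear governs: 175 kN.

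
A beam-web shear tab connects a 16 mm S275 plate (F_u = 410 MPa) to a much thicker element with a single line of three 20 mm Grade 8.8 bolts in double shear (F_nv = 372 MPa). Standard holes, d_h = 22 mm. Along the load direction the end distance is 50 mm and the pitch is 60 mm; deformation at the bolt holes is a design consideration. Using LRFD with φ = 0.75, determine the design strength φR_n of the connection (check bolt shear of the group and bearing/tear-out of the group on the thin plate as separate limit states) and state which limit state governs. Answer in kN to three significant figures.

Bolt shear: A_b = π·20²/4 = 314.2 mm²; R_n = 372 × 314.2 × 3 × 2 / 1000 = 701.2 kN → 0.75 × 701.2 = 526 kN.
Bearing (1.2 l_c t F_u ≤ 2.4 d t F_u): upper limit = 2.4·20·16·410 / 1000 = 314.9 kN.
  Edge l_c = 50 − 22/2 = 39 → r_n = 307 kN; interior l_c = 60 − 22 = 38 → r_n = 299.1 kN.
  R_n,bearing = 1·307 + 2·299.1 = 905.3 kN → 0.75 × 905.3 = 679 kN.
Bolt shear governs: 526 kN.

526 kN (bolt shear governs)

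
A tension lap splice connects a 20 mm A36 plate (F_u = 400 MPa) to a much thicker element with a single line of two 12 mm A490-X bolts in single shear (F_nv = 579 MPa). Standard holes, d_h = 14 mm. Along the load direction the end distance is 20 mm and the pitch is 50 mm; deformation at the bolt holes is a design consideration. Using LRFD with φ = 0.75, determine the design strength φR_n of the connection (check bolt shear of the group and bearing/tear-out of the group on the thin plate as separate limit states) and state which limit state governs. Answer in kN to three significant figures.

98.2 kN (bolt shear governs)

Bolt shear: A_b = π·12²/4 = 113.1 mm²; R_n = 579 × 113.1 × 2 × 1 / 1000 = 131 kN → 0.75 × 131 = 98.2 kN.
Bearing (1.2 l_c t F_u ≤ 2.4 d t F_u): upper limit = 2.4·12·20·400 / 1000 = 230.4 kN.
  Edge l_c = 20 − 14/2 = 13 → r_n = 124.8 kN; interior l_c = 50 − 14 = 36 → r_n = 230.4 kN.
  R_n,bearing = 1·124.8 + 1·230.4 = 355.2 kN → 0.75 × 355.2 = 266 kN.
Bolt shear governs: 98.2 kN.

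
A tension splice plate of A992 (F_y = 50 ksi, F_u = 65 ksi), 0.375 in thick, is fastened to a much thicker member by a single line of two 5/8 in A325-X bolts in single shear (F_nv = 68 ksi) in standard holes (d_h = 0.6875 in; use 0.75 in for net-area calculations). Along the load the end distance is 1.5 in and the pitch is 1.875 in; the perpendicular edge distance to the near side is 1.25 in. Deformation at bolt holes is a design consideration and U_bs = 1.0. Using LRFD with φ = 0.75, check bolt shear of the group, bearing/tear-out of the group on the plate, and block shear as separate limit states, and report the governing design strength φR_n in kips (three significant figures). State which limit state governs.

Bolt shear: A_b = π·0.625²/4 = 0.3068 in²; R_n = 68 × 0.3068 × 2 × 1 = 41.72 kips → 0.75 × 41.72 = 31.3 kips.
Bearing: edge l_c = 1.156, r_n = 33.82 kips; interior l_c = 1.188, r_n = 34.73 kips; R_n = 33.82 + 1·34.73 = 68.55 kips → 51.4 kips.
Block shear: A_gv = 1.266, A_nv = 0.8438, A_nt = 0.3281 in²; R_n = min(0.6F_uA_nv, 0.6F_yA_gv) + U_bs·F_u·A_nt = 54.23 kips → 40.7 kips.
Bolt shear governs: 31.3 kips.

31.3 kips (bolt shear governs)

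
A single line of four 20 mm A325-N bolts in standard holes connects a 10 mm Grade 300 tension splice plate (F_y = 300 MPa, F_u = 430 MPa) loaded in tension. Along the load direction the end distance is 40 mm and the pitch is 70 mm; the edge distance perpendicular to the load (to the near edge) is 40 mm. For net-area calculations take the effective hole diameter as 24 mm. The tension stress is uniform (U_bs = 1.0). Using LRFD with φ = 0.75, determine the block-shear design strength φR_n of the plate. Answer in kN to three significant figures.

Shear plane L_v = 40 + 3·70 = 250 mm; A_gv = 250 × 10 = 2500 mm².
A_nv = (250 − 3.5·24) × 10 = 1660 mm².
A_nt = (40 − 0.5·24) × 10 = 280 mm².
0.6 F_u A_nv = 428.3 kN; 0.6 F_y A_gv = 450 kN → shear rupture governs the shear term.
R_n = 428.3 + 1.0 × 430 × 280 / 1000 = 548.7 kN.
Design strength φR_n = 0.75 × 548.7 = 412 kN.

412 kN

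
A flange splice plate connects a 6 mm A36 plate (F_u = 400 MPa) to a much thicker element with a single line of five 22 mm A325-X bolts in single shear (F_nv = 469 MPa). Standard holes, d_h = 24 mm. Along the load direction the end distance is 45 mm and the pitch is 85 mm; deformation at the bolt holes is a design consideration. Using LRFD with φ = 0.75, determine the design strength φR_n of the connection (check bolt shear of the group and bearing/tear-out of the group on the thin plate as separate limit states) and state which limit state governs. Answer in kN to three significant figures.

451 kN (bearing governs)

Bolt shear: A_b = π·22²/4 = 380.1 mm²; R_n = 469 × 380.1 × 5 × 1 / 1000 = 891.4 kN → 0.75 × 891.4 = 669 kN.
Bearing (1.2 l_c t F_u ≤ 2.4 d t F_u): upper limit = 2.4·22·6·400 / 1000 = 126.7 kN.
  Edge l_c = 45 − 24/2 = 33 → r_n = 95.04 kN; interior l_c = 85 − 24 = 61 → r_n = 126.7 kN.
  R_n,bearing = 1·95.04 + 4·126.7 = 601.9 kN → 0.75 × 601.9 = 451 kN.
Bearing governs: 451 kN.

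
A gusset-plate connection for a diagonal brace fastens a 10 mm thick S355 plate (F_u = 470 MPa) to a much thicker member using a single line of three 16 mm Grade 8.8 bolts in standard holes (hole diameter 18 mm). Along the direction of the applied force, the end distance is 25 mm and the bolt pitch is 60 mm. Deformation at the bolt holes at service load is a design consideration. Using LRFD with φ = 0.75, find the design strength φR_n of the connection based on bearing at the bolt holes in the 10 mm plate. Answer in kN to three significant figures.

Per bolt r_n = 1.2 l_c t F_u ≤ 2.4 d t F_u; upper limit = 2.4 × 16 × 10 × 470 / 1000 = 180.5 kN.
Edge bolt: l_c = 25 − 18/2 = 16 mm → 1.2 × 16 × 10 × 470 / 1000 = 90.24 → r_n = 90.24 kN.
Interior bolts: l_c = 60 − 18 = 42 mm → 1.2 × 42 × 10 × 470 / 1000 = 236.9 → r_n = 180.5 kN.
R_n = 1 × 90.24 + 2 × 180.5 = 451.2 kN.
Design strength φR_n = 0.75 × 451.2 = 338 kN.

338 kN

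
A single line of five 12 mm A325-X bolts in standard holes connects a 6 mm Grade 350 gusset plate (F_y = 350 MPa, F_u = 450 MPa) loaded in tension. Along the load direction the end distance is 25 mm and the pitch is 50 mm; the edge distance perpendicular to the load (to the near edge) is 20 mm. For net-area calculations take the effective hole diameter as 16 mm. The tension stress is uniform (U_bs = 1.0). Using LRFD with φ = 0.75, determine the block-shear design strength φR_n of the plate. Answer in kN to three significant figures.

Shear plane L_v = 25 + 4·50 = 225 mm; A_gv = 225 × 6 = 1350 mm².
A_nv = (225 − 4.5·16) × 6 = 918 mm².
A_nt = (20 − 0.5·16) × 6 = 72 mm².
0.6 F_u A_nv = 247.9 kN; 0.6 F_y A_gv = 283.5 kN → shear rupture governs the shear term.
R_n = 247.9 + 1.0 × 450 × 72 / 1000 = 280.3 kN.
Design strength φR_n = 0.75 × 280.3 = 210 kN.

210 kN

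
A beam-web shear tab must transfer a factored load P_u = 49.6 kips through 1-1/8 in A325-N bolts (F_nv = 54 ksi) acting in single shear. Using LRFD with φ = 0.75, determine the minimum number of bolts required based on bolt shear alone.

2 bolts

A_b = π·1.125²/4 = 0.994 in².
Per-bolt design strength φR_n = 0.75 × 54 × 0.994 × 1 = 40.26 kips.
n ≥ 49.6 / 40.26 = 1.232 → use 2 bolts.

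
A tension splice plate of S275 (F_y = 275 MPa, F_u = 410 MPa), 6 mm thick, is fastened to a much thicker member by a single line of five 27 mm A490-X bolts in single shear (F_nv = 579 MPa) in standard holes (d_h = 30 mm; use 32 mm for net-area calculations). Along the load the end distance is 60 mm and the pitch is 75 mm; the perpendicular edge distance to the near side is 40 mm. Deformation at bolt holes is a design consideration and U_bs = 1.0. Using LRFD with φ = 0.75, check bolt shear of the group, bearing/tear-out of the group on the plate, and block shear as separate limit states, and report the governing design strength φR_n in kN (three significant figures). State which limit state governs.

Bolt shear: A_b = π·27²/4 = 572.6 mm²; R_n = 579 × 572.6 × 5 × 1 / 1000 = 1658 kN → 0.75 × 1658 = 1240 kN.
Bearing: edge l_c = 45, r_n = 132.8 kN; interior l_c = 45, r_n = 132.8 kN; R_n = 132.8 + 4·132.8 = 664.2 kN → 498 kN.
Block shear: A_gv = 2160, A_nv = 1296, A_nt = 144 mm²; R_n = min(0.6F_uA_nv, 0.6F_yA_gv) + U_bs·F_u·A_nt = 377.9 kN → 283 kN.
Block shear governs: 283 kN.

283 kN (block shear governs)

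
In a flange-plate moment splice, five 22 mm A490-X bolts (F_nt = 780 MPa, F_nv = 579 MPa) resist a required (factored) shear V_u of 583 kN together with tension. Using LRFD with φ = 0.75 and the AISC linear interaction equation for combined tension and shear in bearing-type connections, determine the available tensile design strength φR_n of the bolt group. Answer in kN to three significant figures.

660 kN

A_b = π·22²/4 = 380.1 mm²; f_rv = 583 × 1000 / (5 × 380.1) = 306.7 MPa.
F'_nt = 1.3 F_nt − (F_nt / φF_nv) f_rv = 1.3·780 − (780/(0.75·579))·306.7 = 463 MPa, capped at F_nt → F'_nt = 463 MPa.
R_n = F'_nt · A_b · n = 463 × 380.1 × 5 / 1000 = 880.1 kN.
Design strength φR_n = 0.75 × 880.1 = 660 kN.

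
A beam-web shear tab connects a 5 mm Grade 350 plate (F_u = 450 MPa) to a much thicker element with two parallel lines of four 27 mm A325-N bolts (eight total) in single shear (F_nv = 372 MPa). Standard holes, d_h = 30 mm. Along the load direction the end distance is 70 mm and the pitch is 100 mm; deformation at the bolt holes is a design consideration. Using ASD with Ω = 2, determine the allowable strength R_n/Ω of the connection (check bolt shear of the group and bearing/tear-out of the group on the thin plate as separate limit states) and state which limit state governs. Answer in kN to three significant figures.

583 kN (bearing governs)

Bolt shear: A_b = π·27²/4 = 572.6 mm²; R_n = 372 × 572.6 × 8 × 1 / 1000 = 1704 kN → 1704 / 2 = 852 kN.
Bearing (1.2 l_c t F_u ≤ 2.4 d t F_u): upper limit = 2.4·27·5·450 / 1000 = 145.8 kN.
  Edge l_c = 70 − 30/2 = 55 → r_n = 145.8 kN; interior l_c = 100 − 30 = 70 → r_n = 145.8 kN.
  R_n,bearing = 2·145.8 + 6·145.8 = 1166 kN → 1166 / 2 = 583 kN.
Bearing governs: 583 kN.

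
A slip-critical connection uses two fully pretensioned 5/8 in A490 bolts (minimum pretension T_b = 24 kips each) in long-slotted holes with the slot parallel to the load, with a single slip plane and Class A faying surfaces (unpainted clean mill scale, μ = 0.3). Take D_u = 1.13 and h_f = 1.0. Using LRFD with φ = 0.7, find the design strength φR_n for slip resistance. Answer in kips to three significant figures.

11.4 kips

R_n = μ · D_u · h_f · T_b · n_s · n_b = 0.3 × 1.13 × 1.0 × 24 × 1 × 2 = 16.27 kips.
Design strength φR_n = 0.7 × 16.27 = 11.4 kips.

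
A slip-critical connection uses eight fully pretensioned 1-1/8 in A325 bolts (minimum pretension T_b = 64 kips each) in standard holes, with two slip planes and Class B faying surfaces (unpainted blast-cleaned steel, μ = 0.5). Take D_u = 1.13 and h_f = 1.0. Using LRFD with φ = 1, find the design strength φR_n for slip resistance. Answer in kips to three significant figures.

579 kips

R_n = μ · D_u · h_f · T_b · n_s · n_b = 0.5 × 1.13 × 1.0 × 64 × 2 × 8 = 578.6 kips.
Design strength φR_n = 1 × 578.6 = 579 kips.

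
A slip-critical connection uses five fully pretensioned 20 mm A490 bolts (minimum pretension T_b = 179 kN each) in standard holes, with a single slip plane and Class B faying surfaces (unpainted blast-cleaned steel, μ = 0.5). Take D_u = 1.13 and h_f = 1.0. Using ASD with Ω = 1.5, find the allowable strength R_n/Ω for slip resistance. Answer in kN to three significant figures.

R_n = μ · D_u · h_f · T_b · n_s · n_b = 0.5 × 1.13 × 1.0 × 179 × 1 × 5 = 505.7 kN.
Allowable strength R_n/Ω = 505.7 / 1.5 = 337 kN.

337 kN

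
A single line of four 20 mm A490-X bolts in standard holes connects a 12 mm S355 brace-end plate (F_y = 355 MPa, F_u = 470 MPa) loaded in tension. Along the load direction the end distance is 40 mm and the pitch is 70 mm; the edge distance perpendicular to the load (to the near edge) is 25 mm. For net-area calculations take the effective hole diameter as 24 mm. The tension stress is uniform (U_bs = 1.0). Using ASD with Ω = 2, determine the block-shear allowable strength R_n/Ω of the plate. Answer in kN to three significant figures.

318 kN

Shear plane L_v = 40 + 3·70 = 250 mm; A_gv = 250 × 12 = 3000 mm².
A_nv = (250 − 3.5·24) × 12 = 1992 mm².
A_nt = (25 − 0.5·24) × 12 = 156 mm².
0.6 F_u A_nv = 561.7 kN; 0.6 F_y A_gv = 639 kN → shear rupture governs the shear term.
R_n = 561.7 + 1.0 × 470 × 156 / 1000 = 635.1 kN.
Allowable strength R_n/Ω = 635.1 / 2 = 318 kN.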